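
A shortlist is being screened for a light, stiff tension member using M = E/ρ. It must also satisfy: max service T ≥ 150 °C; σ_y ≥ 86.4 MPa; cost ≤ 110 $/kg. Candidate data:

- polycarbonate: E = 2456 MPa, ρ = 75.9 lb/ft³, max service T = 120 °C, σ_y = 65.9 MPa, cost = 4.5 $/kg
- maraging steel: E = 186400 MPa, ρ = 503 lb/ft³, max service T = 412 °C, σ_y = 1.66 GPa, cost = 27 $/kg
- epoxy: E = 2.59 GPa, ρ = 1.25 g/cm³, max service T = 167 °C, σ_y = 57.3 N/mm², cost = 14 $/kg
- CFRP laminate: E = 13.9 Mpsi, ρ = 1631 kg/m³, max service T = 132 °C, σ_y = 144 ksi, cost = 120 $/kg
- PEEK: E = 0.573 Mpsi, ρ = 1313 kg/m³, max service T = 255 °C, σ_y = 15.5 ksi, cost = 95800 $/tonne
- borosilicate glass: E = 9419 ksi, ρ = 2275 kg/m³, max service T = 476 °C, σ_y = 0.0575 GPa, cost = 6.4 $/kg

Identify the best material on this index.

Screen on constraints: max service T ≥ 150 °C; σ_y ≥ 86.4 MPa; cost ≤ 110 $/kg. Survivors: maraging steel, PEEK.
Putting every candidate on a common basis:
  maraging steel: E = 186.4 GPa, ρ = 8057 kg/m³
  PEEK: E = 3.951 GPa, ρ = 1313 kg/m³
  maraging steel: M = 23.1 MN·m/kg
  PEEK: M = 3.01 MN·m/kg
Maraging steel has the largest M.

maraging steel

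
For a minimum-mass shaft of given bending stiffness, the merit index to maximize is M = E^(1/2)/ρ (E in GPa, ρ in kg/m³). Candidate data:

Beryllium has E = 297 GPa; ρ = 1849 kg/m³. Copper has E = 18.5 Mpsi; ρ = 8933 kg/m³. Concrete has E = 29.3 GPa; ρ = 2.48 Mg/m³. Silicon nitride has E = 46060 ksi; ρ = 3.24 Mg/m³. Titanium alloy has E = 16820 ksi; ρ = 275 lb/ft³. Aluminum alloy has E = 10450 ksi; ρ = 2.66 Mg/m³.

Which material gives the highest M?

After converting to SI:
  beryllium: E = 297.0 GPa, ρ = 1849 kg/m³
  copper: E = 127.6 GPa, ρ = 8933 kg/m³
  concrete: E = 29.30 GPa, ρ = 2480 kg/m³
  silicon nitride: E = 317.6 GPa, ρ = 3240 kg/m³
  titanium alloy: E = 116.0 GPa, ρ = 4405 kg/m³
  aluminum alloy: E = 72.05 GPa, ρ = 2660 kg/m³
  beryllium: M = 9.32×10⁻³
  silicon nitride: M = 5.50×10⁻³
  aluminum alloy: M = 3.19×10⁻³
  titanium alloy: M = 2.44×10⁻³
  concrete: M = 2.18×10⁻³
  copper: M = 1.26×10⁻³
The maximum is for beryllium.

beryllium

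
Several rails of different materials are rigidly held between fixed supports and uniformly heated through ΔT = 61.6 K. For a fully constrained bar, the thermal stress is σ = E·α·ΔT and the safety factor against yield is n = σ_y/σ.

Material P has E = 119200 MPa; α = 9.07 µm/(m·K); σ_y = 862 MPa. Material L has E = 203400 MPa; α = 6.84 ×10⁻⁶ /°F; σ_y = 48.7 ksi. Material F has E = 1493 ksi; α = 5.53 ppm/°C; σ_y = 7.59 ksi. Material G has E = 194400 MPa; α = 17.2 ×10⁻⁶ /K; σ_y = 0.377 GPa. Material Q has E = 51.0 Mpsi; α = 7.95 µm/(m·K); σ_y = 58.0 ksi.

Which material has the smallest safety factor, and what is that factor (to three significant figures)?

material G, n = 1.83

Converting E to GPa, α to ×10⁻⁶/K, σ_y to MPa, then σ and n for each:
  material P: E = 119.2, α = 9.07, σ_y = 862.0 → σ = 66.6 MPa, n = 12.9
  material L: E = 203.4, α = 12.3, σ_y = 335.8 → σ = 154 MPa, n = 2.18
  material F: E = 10.29, α = 5.53, σ_y = 52.33 → σ = 3.51 MPa, n = 14.9
  material G: E = 194.4, α = 17.2, σ_y = 377.0 → σ = 206 MPa, n = 1.83
  material Q: E = 351.6, α = 7.95, σ_y = 399.9 → σ = 172 MPa, n = 2.32
The minimum is material G at n = 1.83.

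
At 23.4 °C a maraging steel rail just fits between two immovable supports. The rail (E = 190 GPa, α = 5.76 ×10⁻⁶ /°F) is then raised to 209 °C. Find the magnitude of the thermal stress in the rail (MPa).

366 MPa

α = 5.76×10⁻⁶/°F × 9/5 = 10.4×10⁻⁶/K.
ΔT = 185.6 K. Constrained thermal stress σ = E·α·ΔT = 190.0×10³ MPa × 10.4×10⁻⁶ × 185.6 = 366 MPa (compressive).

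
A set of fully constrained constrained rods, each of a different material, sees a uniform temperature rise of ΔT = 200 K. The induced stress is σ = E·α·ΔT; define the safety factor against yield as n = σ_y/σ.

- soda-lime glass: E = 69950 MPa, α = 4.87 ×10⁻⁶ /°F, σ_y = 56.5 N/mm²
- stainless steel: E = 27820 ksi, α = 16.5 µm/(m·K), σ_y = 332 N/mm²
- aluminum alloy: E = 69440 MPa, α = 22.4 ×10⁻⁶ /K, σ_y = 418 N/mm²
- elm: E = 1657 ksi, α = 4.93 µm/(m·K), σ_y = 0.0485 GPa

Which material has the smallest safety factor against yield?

soda-lime glass

Per material, after unit conversion:
  soda-lime glass: E = 69.95, α = 8.77, σ_y = 56.50 → σ = 123 MPa, n = 0.461
  stainless steel: E = 191.8, α = 16.5, σ_y = 332.0 → σ = 633 MPa, n = 0.525
  aluminum alloy: E = 69.44, α = 22.4, σ_y = 418.0 → σ = 311 MPa, n = 1.34
  elm: E = 11.42, α = 4.93, σ_y = 48.50 → σ = 11.3 MPa, n = 4.31
Soda-lime glass has the lowest safety factor, n = 0.461.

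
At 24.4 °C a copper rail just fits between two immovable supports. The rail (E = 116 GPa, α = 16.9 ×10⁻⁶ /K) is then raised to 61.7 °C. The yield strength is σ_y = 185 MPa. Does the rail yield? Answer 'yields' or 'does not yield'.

ΔT = 37.30 K. Constrained thermal stress σ = E·α·ΔT = 116.0×10³ MPa × 16.9×10⁻⁶ × 37.30 = 73.1 MPa (compressive).
Compare to σ_y = 185 MPa: σ < σ_y, so it does not yield.

does not yield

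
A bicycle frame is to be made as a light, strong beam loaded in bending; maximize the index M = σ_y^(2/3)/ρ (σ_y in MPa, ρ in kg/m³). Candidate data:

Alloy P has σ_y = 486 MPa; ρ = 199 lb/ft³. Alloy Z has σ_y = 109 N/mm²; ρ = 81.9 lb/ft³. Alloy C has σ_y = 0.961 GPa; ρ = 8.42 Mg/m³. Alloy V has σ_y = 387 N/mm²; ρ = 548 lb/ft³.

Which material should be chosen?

Putting every candidate on a common basis:
  alloy P: σ_y = 486.0 MPa, ρ = 3188 kg/m³
  alloy Z: σ_y = 109.0 MPa, ρ = 1312 kg/m³
  alloy C: σ_y = 961.0 MPa, ρ = 8420 kg/m³
  alloy V: σ_y = 387.0 MPa, ρ = 8778 kg/m³
  alloy P: M = 19.4×10⁻³
  alloy Z: M = 17.4×10⁻³
  alloy C: M = 11.6×10⁻³
  alloy V: M = 6.05×10⁻³
The maximum is for alloy P.

alloy P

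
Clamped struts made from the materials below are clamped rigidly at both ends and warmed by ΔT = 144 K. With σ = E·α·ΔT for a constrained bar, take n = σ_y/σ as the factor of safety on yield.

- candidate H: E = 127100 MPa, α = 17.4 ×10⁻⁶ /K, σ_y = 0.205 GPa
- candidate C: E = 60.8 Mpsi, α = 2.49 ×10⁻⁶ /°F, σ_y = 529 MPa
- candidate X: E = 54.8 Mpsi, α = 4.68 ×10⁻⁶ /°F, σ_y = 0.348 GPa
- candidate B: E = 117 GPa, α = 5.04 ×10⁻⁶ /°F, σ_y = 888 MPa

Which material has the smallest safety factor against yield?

In consistent units (E in GPa, α in ×10⁻⁶/K, σ_y in MPa):
  candidate H: E = 127.1, α = 17.4, σ_y = 205.0 → σ = 318 MPa, n = 0.644
  candidate C: E = 419.2, α = 4.48, σ_y = 529.0 → σ = 271 MPa, n = 1.96
  candidate X: E = 377.8, α = 8.42, σ_y = 348.0 → σ = 458 MPa, n = 0.759
  candidate B: E = 117.0, α = 9.07, σ_y = 888.0 → σ = 153 MPa, n = 5.81
Smallest n: candidate H with n = 0.644.

candidate H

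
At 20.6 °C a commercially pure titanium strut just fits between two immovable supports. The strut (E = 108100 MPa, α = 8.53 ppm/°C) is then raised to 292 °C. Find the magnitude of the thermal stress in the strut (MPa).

250 MPa

E = 108100 MPa = 108.1 GPa.
ΔT = 271.4 K. Constrained thermal stress σ = E·α·ΔT = 108.1×10³ MPa × 8.53×10⁻⁶ × 271.4 = 250 MPa (compressive).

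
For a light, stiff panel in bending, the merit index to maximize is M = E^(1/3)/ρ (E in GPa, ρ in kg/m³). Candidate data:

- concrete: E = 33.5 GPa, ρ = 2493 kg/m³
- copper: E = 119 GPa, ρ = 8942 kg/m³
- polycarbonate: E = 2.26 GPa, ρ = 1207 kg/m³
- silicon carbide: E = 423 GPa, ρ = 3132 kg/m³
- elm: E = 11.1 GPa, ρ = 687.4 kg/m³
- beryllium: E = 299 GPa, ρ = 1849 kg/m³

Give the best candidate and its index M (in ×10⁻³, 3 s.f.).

Computing M directly (units already consistent):
  beryllium: M = 3.62×10⁻³
  elm: M = 3.25×10⁻³
  silicon carbide: M = 2.40×10⁻³
  concrete: M = 1.29×10⁻³
  polycarbonate: M = 1.09×10⁻³
  copper: M = 0.550×10⁻³
Highest index: beryllium.

beryllium, M = 3.62×10⁻³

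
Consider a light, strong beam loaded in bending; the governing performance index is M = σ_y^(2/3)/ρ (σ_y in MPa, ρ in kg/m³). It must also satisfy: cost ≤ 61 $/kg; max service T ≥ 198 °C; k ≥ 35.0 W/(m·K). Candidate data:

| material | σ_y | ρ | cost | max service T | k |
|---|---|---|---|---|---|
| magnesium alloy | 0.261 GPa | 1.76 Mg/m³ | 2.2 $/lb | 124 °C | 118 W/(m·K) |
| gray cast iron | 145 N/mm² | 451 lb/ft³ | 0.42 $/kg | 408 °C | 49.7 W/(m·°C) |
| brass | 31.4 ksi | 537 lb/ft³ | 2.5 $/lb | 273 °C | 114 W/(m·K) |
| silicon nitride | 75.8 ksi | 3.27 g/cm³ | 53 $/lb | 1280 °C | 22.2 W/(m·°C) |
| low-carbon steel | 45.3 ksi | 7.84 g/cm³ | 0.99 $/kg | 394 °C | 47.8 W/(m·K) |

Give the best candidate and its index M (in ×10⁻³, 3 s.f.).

Screen on constraints: cost ≤ 61 $/kg; max service T ≥ 198 °C; k ≥ 35.0 W/(m·K). Survivors: gray cast iron, brass, low-carbon steel.
Convert each candidate to consistent units, then evaluate M:
  gray cast iron: σ_y = 145.0 MPa, ρ = 7224 kg/m³
  brass: σ_y = 216.5 MPa, ρ = 8602 kg/m³
  low-carbon steel: σ_y = 312.3 MPa, ρ = 7840 kg/m³
  low-carbon steel: M = 5.87×10⁻³
  brass: M = 4.19×10⁻³
  gray cast iron: M = 3.82×10⁻³
Low-carbon steel ranks first.

low-carbon steel, M = 5.87×10⁻³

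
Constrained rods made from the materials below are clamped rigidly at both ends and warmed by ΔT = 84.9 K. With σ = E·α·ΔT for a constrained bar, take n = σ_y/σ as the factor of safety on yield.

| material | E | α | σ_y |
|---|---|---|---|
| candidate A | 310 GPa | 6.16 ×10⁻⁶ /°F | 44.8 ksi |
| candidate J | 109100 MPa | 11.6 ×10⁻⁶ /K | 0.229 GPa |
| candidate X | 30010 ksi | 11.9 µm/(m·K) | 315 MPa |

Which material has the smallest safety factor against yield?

candidate A

Converting E to GPa, α to ×10⁻⁶/K, σ_y to MPa, then σ and n for each:
  candidate A: E = 310.0, α = 11.1, σ_y = 308.9 → σ = 292 MPa, n = 1.06
  candidate J: E = 109.1, α = 11.6, σ_y = 229.0 → σ = 107 MPa, n = 2.13
  candidate X: E = 206.9, α = 11.9, σ_y = 315.0 → σ = 209 MPa, n = 1.51
Smallest n: candidate A with n = 1.06.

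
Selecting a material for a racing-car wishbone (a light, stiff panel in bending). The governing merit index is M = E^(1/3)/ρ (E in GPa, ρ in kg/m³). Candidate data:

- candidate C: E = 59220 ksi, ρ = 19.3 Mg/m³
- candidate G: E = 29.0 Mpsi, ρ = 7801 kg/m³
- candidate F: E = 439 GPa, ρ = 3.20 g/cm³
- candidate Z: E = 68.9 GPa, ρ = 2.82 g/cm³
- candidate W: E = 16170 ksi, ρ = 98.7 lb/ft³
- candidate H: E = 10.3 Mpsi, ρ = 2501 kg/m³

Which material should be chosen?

Normalizing units and computing the index:
  candidate C: E = 408.3 GPa, ρ = 19300 kg/m³
  candidate G: E = 199.9 GPa, ρ = 7801 kg/m³
  candidate F: E = 439.0 GPa, ρ = 3200 kg/m³
  candidate Z: E = 68.90 GPa, ρ = 2820 kg/m³
  candidate W: E = 111.5 GPa, ρ = 1581 kg/m³
  candidate H: E = 71.02 GPa, ρ = 2501 kg/m³
  candidate W: M = 3.04×10⁻³
  candidate F: M = 2.38×10⁻³
  candidate H: M = 1.66×10⁻³
  candidate Z: M = 1.45×10⁻³
  candidate G: M = 0.750×10⁻³
  candidate C: M = 0.384×10⁻³
The maximum is for candidate W.

candidate W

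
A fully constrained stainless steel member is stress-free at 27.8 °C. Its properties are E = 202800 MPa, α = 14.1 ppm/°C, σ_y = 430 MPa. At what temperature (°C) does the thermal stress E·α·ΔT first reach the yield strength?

E = 202800 MPa = 202.8 GPa.
E·α·ΔT = 430.0 MPa ⇒ ΔT = 430.0 / (202.8×10³ × 14.1×10⁻⁶) = 150.4 K.
T = 27.8 + 150.4 = 178.2 °C.

178 °C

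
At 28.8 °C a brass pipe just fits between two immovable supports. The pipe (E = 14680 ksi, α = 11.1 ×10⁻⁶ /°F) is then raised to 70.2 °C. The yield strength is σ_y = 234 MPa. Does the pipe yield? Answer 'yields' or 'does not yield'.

E = 14680 ksi = 101.2 GPa.
α = 11.1×10⁻⁶/°F × 9/5 = 20.0×10⁻⁶/K.
ΔT = 41.40 K. Constrained thermal stress σ = E·α·ΔT = 101.2×10³ MPa × 20.0×10⁻⁶ × 41.40 = 83.7 MPa (compressive).
Compare to σ_y = 234 MPa: σ < σ_y, so it does not yield.

does not yield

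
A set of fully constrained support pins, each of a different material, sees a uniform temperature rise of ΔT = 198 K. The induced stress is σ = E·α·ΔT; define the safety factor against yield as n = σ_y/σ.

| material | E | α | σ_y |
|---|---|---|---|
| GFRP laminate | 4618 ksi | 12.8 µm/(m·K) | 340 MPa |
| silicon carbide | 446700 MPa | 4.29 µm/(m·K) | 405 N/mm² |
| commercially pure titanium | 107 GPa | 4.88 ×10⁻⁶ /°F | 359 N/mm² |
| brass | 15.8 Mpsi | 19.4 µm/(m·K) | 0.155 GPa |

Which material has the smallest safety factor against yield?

brass

With everything in SI (GPa, ×10⁻⁶/K, MPa):
  GFRP laminate: E = 31.84, α = 12.8, σ_y = 340.0 → σ = 80.7 MPa, n = 4.21
  silicon carbide: E = 446.7, α = 4.29, σ_y = 405.0 → σ = 379 MPa, n = 1.07
  commercially pure titanium: E = 107.0, α = 8.78, σ_y = 359.0 → σ = 186 MPa, n = 1.93
  brass: E = 108.9, α = 19.4, σ_y = 155.0 → σ = 418 MPa, n = 0.370
The minimum is brass at n = 0.370.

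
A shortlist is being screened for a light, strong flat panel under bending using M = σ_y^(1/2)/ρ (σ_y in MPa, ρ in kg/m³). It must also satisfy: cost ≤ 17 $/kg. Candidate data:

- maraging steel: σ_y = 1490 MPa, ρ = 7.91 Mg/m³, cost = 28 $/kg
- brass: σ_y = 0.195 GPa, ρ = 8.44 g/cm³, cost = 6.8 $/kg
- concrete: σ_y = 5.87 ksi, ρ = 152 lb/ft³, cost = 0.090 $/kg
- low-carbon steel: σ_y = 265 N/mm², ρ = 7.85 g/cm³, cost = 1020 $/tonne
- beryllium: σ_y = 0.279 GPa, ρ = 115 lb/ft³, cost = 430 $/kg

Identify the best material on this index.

concrete

Screen on constraints: cost ≤ 17 $/kg. Survivors: brass, concrete, low-carbon steel.
In SI units:
  brass: σ_y = 195.0 MPa, ρ = 8440 kg/m³
  concrete: σ_y = 40.47 MPa, ρ = 2435 kg/m³
  low-carbon steel: σ_y = 265.0 MPa, ρ = 7850 kg/m³
  concrete: M = 2.61×10⁻³
  low-carbon steel: M = 2.07×10⁻³
  brass: M = 1.65×10⁻³
The maximum is for concrete.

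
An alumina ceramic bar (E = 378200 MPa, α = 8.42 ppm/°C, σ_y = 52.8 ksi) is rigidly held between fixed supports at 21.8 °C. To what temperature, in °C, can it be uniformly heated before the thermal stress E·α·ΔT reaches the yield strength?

136 °C

E = 378200 MPa = 378.2 GPa.
σ_y = 52.8 ksi = 364.0 MPa.
E·α·ΔT = 364.0 MPa ⇒ ΔT = 364.0 / (378.2×10³ × 8.42×10⁻⁶) = 114.3 K.
T = 21.8 + 114.3 = 136.1 °C.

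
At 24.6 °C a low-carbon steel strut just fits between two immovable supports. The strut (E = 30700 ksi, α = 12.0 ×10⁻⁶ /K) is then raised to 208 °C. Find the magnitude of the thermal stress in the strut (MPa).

466 MPa

E = 30700 ksi = 211.7 GPa.
ΔT = 183.4 K. Constrained thermal stress σ = E·α·ΔT = 211.7×10³ MPa × 12.0×10⁻⁶ × 183.4 = 466 MPa (compressive).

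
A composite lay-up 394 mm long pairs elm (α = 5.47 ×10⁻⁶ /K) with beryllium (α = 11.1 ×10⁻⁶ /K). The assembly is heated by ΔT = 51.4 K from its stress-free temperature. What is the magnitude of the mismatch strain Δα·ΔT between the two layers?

Δα = |5.47 − 11.1|×10⁻⁶/K = 5.63×10⁻⁶/K.
Mismatch strain = Δα·ΔT = 5.63×10⁻⁶ × 51.4 = 2.89×10⁻⁴.

2.89×10⁻⁴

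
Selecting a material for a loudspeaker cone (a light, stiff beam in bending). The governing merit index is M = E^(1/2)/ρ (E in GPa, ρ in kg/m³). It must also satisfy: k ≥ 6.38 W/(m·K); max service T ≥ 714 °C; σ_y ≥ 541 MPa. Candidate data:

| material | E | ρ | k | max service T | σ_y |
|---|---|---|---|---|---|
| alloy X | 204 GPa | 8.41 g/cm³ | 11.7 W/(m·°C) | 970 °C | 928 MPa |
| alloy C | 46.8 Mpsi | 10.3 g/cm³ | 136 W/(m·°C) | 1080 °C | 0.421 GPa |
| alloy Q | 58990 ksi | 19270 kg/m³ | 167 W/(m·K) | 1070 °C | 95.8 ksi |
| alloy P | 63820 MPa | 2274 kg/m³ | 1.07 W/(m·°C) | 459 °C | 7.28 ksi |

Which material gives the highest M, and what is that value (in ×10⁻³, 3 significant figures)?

alloy X, M = 1.70×10⁻³

Screen on constraints: k ≥ 6.38 W/(m·K); max service T ≥ 714 °C; σ_y ≥ 541 MPa. Survivors: alloy X, alloy Q.
Putting every candidate on a common basis:
  alloy X: E = 204.0 GPa, ρ = 8410 kg/m³
  alloy Q: E = 406.7 GPa, ρ = 19270 kg/m³
  alloy X: M = 1.70×10⁻³
  alloy Q: M = 1.05×10⁻³
Alloy X has the largest M.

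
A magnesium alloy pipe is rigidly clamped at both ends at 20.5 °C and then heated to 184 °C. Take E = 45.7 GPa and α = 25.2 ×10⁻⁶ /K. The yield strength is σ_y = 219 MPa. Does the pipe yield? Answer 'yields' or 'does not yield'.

does not yield

ΔT = 163.5 K. Constrained thermal stress σ = E·α·ΔT = 45.70×10³ MPa × 25.2×10⁻⁶ × 163.5 = 188 MPa (compressive).
Compare to σ_y = 219 MPa: σ < σ_y, so it does not yield.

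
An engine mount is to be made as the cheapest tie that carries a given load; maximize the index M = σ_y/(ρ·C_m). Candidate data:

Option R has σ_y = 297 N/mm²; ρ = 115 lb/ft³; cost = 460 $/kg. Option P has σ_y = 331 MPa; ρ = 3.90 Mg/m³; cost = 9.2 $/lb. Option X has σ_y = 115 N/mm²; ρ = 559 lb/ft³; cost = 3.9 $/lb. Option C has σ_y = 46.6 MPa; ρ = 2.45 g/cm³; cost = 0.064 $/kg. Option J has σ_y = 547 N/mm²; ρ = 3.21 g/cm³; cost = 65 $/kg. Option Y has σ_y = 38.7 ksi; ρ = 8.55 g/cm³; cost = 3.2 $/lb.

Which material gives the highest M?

option C

After converting to SI:
  option R: σ_y = 297.0 MPa, ρ = 1842 kg/m³, cost = 460.0 $/kg
  option P: σ_y = 331.0 MPa, ρ = 3900 kg/m³, cost = 20.28 $/kg
  option X: σ_y = 115.0 MPa, ρ = 8954 kg/m³, cost = 8.598 $/kg
  option C: σ_y = 46.60 MPa, ρ = 2450 kg/m³, cost = 0.06400 $/kg
  option J: σ_y = 547.0 MPa, ρ = 3210 kg/m³, cost = 65.00 $/kg
  option Y: σ_y = 266.8 MPa, ρ = 8550 kg/m³, cost = 7.055 $/kg
  option C: M = 297 kN·m per $
  option Y: M = 4.42 kN·m per $
  option P: M = 4.18 kN·m per $
  option J: M = 2.62 kN·m per $
  option X: M = 1.49 kN·m per $
  option R: M = 0.350 kN·m per $
The maximum is for option C.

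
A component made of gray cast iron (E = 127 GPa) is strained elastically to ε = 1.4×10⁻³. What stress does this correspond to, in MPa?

178 MPa

σ = E·ε = 127000 MPa × 1.4×10⁻³ = 178 MPa.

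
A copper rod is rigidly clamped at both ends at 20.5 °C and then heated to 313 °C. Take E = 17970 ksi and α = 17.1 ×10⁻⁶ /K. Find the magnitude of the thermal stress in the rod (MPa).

E = 17970 ksi = 123.9 GPa.
ΔT = 292.5 K. Constrained thermal stress σ = E·α·ΔT = 123.9×10³ MPa × 17.1×10⁻⁶ × 292.5 = 620 MPa (compressive).

620 MPa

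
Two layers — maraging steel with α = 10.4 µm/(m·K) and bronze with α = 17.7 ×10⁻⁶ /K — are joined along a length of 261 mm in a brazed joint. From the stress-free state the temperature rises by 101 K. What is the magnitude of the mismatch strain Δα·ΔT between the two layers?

Δα = |10.4 − 17.7|×10⁻⁶/K = 7.30×10⁻⁶/K.
Mismatch strain = Δα·ΔT = 7.30×10⁻⁶ × 101.0 = 7.37×10⁻⁴.

7.37×10⁻⁴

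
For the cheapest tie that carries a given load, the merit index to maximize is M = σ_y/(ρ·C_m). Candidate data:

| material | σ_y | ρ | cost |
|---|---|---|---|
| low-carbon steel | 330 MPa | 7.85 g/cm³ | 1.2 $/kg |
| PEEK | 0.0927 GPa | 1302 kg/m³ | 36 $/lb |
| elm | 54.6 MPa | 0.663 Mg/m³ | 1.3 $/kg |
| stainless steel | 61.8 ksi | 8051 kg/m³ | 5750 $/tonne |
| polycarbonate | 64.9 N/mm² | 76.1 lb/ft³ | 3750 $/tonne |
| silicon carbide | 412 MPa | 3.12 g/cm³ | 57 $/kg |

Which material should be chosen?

Normalizing units and computing the index:
  low-carbon steel: σ_y = 330.0 MPa, ρ = 7850 kg/m³, cost = 1.200 $/kg
  PEEK: σ_y = 92.70 MPa, ρ = 1302 kg/m³, cost = 79.37 $/kg
  elm: σ_y = 54.60 MPa, ρ = 663.0 kg/m³, cost = 1.300 $/kg
  stainless steel: σ_y = 426.1 MPa, ρ = 8051 kg/m³, cost = 5.750 $/kg
  polycarbonate: σ_y = 64.90 MPa, ρ = 1219 kg/m³, cost = 3.750 $/kg
  silicon carbide: σ_y = 412.0 MPa, ρ = 3120 kg/m³, cost = 57.00 $/kg
  elm: M = 63.3 kN·m per $
  low-carbon steel: M = 35.0 kN·m per $
  polycarbonate: M = 14.2 kN·m per $
  stainless steel: M = 9.20 kN·m per $
  silicon carbide: M = 2.32 kN·m per $
  PEEK: M = 0.897 kN·m per $
Elm has the largest M.

elm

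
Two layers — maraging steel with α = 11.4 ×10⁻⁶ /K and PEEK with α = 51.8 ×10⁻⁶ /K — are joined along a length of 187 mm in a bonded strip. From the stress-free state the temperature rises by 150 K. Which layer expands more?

α(maraging steel) = 11.4×10⁻⁶/K vs α(PEEK) = 51.8×10⁻⁶/K.
Higher α expands more for the same ΔT: PEEK.

PEEK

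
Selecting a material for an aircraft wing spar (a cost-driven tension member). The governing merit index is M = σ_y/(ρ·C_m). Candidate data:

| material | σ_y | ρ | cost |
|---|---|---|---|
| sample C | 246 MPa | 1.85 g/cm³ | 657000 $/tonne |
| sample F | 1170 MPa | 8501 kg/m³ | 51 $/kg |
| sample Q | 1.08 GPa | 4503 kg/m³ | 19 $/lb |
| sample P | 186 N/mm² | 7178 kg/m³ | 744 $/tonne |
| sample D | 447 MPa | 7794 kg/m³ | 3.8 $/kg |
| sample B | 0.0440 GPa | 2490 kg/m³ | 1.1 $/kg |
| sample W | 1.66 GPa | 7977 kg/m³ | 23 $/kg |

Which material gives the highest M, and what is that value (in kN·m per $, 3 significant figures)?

sample P, M = 34.8 kN·m per $

Putting every candidate on a common basis:
  sample C: σ_y = 246.0 MPa, ρ = 1850 kg/m³, cost = 657.0 $/kg
  sample F: σ_y = 1170 MPa, ρ = 8501 kg/m³, cost = 51.00 $/kg
  sample Q: σ_y = 1080 MPa, ρ = 4503 kg/m³, cost = 41.89 $/kg
  sample P: σ_y = 186.0 MPa, ρ = 7178 kg/m³, cost = 0.7440 $/kg
  sample D: σ_y = 447.0 MPa, ρ = 7794 kg/m³, cost = 3.800 $/kg
  sample B: σ_y = 44.00 MPa, ρ = 2490 kg/m³, cost = 1.100 $/kg
  sample W: σ_y = 1660 MPa, ρ = 7977 kg/m³, cost = 23.00 $/kg
  sample P: M = 34.8 kN·m per $
  sample B: M = 16.1 kN·m per $
  sample D: M = 15.1 kN·m per $
  sample W: M = 9.05 kN·m per $
  sample Q: M = 5.73 kN·m per $
  sample F: M = 2.70 kN·m per $
  sample C: M = 0.202 kN·m per $
The maximum is for sample P.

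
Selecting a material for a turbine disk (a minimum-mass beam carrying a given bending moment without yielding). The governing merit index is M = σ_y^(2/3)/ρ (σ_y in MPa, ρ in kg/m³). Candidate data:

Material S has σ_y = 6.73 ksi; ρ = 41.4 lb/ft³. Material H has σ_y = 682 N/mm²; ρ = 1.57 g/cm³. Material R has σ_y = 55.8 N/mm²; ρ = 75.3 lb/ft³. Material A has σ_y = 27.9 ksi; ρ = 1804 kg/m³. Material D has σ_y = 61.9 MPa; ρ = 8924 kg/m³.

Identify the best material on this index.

In SI units:
  material S: σ_y = 46.40 MPa, ρ = 663.2 kg/m³
  material H: σ_y = 682.0 MPa, ρ = 1570 kg/m³
  material R: σ_y = 55.80 MPa, ρ = 1206 kg/m³
  material A: σ_y = 192.4 MPa, ρ = 1804 kg/m³
  material D: σ_y = 61.90 MPa, ρ = 8924 kg/m³
  material H: M = 49.4×10⁻³
  material S: M = 19.5×10⁻³
  material A: M = 18.5×10⁻³
  material R: M = 12.1×10⁻³
  material D: M = 1.75×10⁻³
Material H ranks first.

material H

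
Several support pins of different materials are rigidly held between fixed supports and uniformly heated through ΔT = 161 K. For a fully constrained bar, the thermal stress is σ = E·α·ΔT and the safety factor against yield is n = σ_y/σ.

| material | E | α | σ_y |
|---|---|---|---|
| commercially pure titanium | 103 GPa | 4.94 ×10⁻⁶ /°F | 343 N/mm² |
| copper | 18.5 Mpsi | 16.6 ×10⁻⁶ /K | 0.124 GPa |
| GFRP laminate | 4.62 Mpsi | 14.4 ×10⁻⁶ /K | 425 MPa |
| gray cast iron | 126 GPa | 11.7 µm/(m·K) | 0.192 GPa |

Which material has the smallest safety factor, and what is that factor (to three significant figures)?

With everything in SI (GPa, ×10⁻⁶/K, MPa):
  commercially pure titanium: E = 103.0, α = 8.89, σ_y = 343.0 → σ = 147 MPa, n = 2.33
  copper: E = 127.6, α = 16.6, σ_y = 124.0 → σ = 341 MPa, n = 0.364
  GFRP laminate: E = 31.85, α = 14.4, σ_y = 425.0 → σ = 73.8 MPa, n = 5.75
  gray cast iron: E = 126.0, α = 11.7, σ_y = 192.0 → σ = 237 MPa, n = 0.809
The minimum is copper at n = 0.364.

copper, n = 0.364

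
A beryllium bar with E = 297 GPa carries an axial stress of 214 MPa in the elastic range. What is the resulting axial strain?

ε = σ/E = 214 / 297000 = 7.21×10⁻⁴.

7.21×10⁻⁴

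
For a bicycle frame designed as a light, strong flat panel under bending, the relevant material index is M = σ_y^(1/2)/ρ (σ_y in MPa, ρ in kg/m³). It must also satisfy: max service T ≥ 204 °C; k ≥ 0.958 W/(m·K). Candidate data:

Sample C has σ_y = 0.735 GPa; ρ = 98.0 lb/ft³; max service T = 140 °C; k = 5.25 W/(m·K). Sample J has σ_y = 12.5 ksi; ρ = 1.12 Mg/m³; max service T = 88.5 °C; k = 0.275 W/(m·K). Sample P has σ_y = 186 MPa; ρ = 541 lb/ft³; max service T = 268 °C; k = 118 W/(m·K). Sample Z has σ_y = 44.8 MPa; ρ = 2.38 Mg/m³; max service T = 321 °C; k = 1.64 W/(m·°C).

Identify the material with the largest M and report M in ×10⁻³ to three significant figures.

Screen on constraints: max service T ≥ 204 °C; k ≥ 0.958 W/(m·K). Survivors: sample P, sample Z.
In SI units:
  sample P: σ_y = 186.0 MPa, ρ = 8666 kg/m³
  sample Z: σ_y = 44.80 MPa, ρ = 2380 kg/m³
  sample Z: M = 2.81×10⁻³
  sample P: M = 1.57×10⁻³
Sample Z ranks first.

sample Z, M = 2.81×10⁻³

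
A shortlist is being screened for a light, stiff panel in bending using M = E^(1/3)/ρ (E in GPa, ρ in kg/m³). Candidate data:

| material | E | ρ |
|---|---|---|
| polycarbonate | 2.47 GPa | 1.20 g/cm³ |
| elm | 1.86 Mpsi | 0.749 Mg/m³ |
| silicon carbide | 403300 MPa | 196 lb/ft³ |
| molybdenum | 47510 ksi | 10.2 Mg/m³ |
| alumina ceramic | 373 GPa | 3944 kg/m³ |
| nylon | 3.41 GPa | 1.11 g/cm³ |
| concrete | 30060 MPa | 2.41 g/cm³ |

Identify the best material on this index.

Putting every candidate on a common basis:
  polycarbonate: E = 2.470 GPa, ρ = 1200 kg/m³
  elm: E = 12.82 GPa, ρ = 749.0 kg/m³
  silicon carbide: E = 403.3 GPa, ρ = 3140 kg/m³
  molybdenum: E = 327.6 GPa, ρ = 10200 kg/m³
  alumina ceramic: E = 373.0 GPa, ρ = 3944 kg/m³
  nylon: E = 3.410 GPa, ρ = 1110 kg/m³
  concrete: E = 30.06 GPa, ρ = 2410 kg/m³
  elm: M = 3.13×10⁻³
  silicon carbide: M = 2.35×10⁻³
  alumina ceramic: M = 1.83×10⁻³
  nylon: M = 1.36×10⁻³
  concrete: M = 1.29×10⁻³
  polycarbonate: M = 1.13×10⁻³
  molybdenum: M = 0.676×10⁻³
Elm has the largest M.

elm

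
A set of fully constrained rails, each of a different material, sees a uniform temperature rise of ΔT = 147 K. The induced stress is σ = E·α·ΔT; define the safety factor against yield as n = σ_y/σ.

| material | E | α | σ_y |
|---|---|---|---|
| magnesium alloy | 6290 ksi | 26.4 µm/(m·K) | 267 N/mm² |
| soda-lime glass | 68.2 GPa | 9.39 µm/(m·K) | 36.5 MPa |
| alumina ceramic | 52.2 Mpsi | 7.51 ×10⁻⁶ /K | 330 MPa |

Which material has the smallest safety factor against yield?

soda-lime glass

Per material, after unit conversion:
  magnesium alloy: E = 43.37, α = 26.4, σ_y = 267.0 → σ = 168 MPa, n = 1.59
  soda-lime glass: E = 68.20, α = 9.39, σ_y = 36.50 → σ = 94.1 MPa, n = 0.388
  alumina ceramic: E = 359.9, α = 7.51, σ_y = 330.0 → σ = 397 MPa, n = 0.831
Soda-lime glass has the lowest safety factor, n = 0.388.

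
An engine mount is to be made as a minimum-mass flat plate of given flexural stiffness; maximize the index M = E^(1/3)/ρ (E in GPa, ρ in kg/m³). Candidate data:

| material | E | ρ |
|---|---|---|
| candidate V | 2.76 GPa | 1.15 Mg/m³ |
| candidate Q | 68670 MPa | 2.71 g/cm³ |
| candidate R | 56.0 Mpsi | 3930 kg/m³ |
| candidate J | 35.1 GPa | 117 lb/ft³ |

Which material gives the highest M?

Convert each candidate to consistent units, then evaluate M:
  candidate V: E = 2.760 GPa, ρ = 1150 kg/m³
  candidate Q: E = 68.67 GPa, ρ = 2710 kg/m³
  candidate R: E = 386.1 GPa, ρ = 3930 kg/m³
  candidate J: E = 35.10 GPa, ρ = 1874 kg/m³
  candidate R: M = 1.85×10⁻³
  candidate J: M = 1.75×10⁻³
  candidate Q: M = 1.51×10⁻³
  candidate V: M = 1.22×10⁻³
Candidate R has the largest M.

candidate R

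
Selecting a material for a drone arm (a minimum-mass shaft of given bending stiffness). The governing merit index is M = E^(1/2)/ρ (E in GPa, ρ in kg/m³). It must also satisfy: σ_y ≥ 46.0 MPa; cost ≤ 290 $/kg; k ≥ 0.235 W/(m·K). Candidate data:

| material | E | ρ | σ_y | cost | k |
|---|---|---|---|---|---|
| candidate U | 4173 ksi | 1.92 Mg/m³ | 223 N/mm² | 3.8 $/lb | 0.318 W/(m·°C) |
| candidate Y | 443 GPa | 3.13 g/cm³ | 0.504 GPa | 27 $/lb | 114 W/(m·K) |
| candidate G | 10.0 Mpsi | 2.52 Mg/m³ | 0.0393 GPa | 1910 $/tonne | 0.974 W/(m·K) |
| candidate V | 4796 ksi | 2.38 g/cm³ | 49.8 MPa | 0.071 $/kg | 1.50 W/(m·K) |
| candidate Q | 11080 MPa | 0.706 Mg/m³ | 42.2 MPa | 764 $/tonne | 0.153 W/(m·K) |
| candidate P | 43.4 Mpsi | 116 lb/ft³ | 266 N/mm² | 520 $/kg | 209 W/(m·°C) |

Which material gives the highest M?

Screen on constraints: σ_y ≥ 46.0 MPa; cost ≤ 290 $/kg; k ≥ 0.235 W/(m·K). Survivors: candidate U, candidate Y, candidate V.
In SI units:
  candidate U: E = 28.77 GPa, ρ = 1920 kg/m³
  candidate Y: E = 443.0 GPa, ρ = 3130 kg/m³
  candidate V: E = 33.07 GPa, ρ = 2380 kg/m³
  candidate Y: M = 6.72×10⁻³
  candidate U: M = 2.79×10⁻³
  candidate V: M = 2.42×10⁻³
Candidate Y ranks first.

candidate Y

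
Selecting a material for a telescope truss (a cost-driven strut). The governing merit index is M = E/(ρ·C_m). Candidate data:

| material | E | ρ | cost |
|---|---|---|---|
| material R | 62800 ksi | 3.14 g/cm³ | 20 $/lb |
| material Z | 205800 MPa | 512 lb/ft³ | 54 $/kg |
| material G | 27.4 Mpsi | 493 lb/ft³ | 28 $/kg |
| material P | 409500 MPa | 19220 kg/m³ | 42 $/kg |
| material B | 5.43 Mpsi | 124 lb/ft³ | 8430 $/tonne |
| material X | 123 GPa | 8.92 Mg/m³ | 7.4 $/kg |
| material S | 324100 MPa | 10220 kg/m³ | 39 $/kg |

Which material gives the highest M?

material R

In SI units:
  material R: E = 433.0 GPa, ρ = 3140 kg/m³, cost = 44.09 $/kg
  material Z: E = 205.8 GPa, ρ = 8201 kg/m³, cost = 54.00 $/kg
  material G: E = 188.9 GPa, ρ = 7897 kg/m³, cost = 28.00 $/kg
  material P: E = 409.5 GPa, ρ = 19220 kg/m³, cost = 42.00 $/kg
  material B: E = 37.44 GPa, ρ = 1986 kg/m³, cost = 8.430 $/kg
  material X: E = 123.0 GPa, ρ = 8920 kg/m³, cost = 7.400 $/kg
  material S: E = 324.1 GPa, ρ = 10220 kg/m³, cost = 39.00 $/kg
  material R: M = 3.13 MN·m per $
  material B: M = 2.24 MN·m per $
  material X: M = 1.86 MN·m per $
  material G: M = 0.854 MN·m per $
  material S: M = 0.813 MN·m per $
  material P: M = 0.507 MN·m per $
  material Z: M = 0.465 MN·m per $
Highest index: material R.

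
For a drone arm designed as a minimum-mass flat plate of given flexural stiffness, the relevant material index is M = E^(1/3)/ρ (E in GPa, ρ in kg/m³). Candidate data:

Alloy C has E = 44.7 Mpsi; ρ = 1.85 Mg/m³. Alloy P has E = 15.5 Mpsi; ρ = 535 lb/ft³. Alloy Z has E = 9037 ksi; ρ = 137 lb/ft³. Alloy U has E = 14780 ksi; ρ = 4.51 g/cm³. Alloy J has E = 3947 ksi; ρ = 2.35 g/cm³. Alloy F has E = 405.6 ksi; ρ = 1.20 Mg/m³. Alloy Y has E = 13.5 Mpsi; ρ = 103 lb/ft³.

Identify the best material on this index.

In SI units:
  alloy C: E = 308.2 GPa, ρ = 1850 kg/m³
  alloy P: E = 106.9 GPa, ρ = 8570 kg/m³
  alloy Z: E = 62.31 GPa, ρ = 2195 kg/m³
  alloy U: E = 101.9 GPa, ρ = 4510 kg/m³
  alloy J: E = 27.21 GPa, ρ = 2350 kg/m³
  alloy F: E = 2.797 GPa, ρ = 1200 kg/m³
  alloy Y: E = 93.08 GPa, ρ = 1650 kg/m³
  alloy C: M = 3.65×10⁻³
  alloy Y: M = 2.75×10⁻³
  alloy Z: M = 1.81×10⁻³
  alloy J: M = 1.28×10⁻³
  alloy F: M = 1.17×10⁻³
  alloy U: M = 1.04×10⁻³
  alloy P: M = 0.554×10⁻³
Alloy C has the largest M.

alloy C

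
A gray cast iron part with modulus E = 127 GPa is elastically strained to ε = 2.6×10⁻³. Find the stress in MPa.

330 MPa

σ = E·ε = 127000 MPa × 2.6×10⁻³ = 330 MPa.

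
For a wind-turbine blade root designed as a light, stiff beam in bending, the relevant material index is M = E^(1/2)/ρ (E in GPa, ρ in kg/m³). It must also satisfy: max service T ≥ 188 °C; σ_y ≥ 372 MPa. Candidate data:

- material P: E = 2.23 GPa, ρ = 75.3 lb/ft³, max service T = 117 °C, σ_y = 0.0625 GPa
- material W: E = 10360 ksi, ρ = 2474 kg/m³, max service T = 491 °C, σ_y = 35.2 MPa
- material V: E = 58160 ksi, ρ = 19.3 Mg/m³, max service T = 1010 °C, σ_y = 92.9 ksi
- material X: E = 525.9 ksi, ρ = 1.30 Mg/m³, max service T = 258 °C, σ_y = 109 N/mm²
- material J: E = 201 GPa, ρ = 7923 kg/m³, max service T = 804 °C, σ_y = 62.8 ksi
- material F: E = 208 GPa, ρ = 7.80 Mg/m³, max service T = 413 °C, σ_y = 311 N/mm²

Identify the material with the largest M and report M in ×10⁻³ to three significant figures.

Screen on constraints: max service T ≥ 188 °C; σ_y ≥ 372 MPa. Survivors: material V, material J.
Normalizing units and computing the index:
  material V: E = 401.0 GPa, ρ = 19300 kg/m³
  material J: E = 201.0 GPa, ρ = 7923 kg/m³
  material J: M = 1.79×10⁻³
  material V: M = 1.04×10⁻³
The maximum is for material J.

material J, M = 1.79×10⁻³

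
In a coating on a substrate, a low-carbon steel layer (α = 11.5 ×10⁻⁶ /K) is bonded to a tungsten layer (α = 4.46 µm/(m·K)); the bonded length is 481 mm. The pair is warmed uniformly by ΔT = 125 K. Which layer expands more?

α(low-carbon steel) = 11.5×10⁻⁶/K vs α(tungsten) = 4.46×10⁻⁶/K.
Higher α expands more for the same ΔT: low-carbon steel.

low-carbon steel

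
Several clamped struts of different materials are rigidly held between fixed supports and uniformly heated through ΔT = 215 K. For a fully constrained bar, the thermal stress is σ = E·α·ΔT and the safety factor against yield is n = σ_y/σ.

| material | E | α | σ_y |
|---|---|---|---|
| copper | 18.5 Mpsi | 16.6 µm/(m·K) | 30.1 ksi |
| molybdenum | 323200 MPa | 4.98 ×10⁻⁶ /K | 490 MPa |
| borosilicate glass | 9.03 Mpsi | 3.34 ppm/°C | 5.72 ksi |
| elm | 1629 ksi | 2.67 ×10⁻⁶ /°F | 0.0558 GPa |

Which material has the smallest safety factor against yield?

Converting E to GPa, α to ×10⁻⁶/K, σ_y to MPa, then σ and n for each:
  copper: E = 127.6, α = 16.6, σ_y = 207.5 → σ = 455 MPa, n = 0.456
  molybdenum: E = 323.2, α = 4.98, σ_y = 490.0 → σ = 346 MPa, n = 1.42
  borosilicate glass: E = 62.26, α = 3.34, σ_y = 39.44 → σ = 44.7 MPa, n = 0.882
  elm: E = 11.23, α = 4.81, σ_y = 55.80 → σ = 11.6 MPa, n = 4.81
The minimum is copper at n = 0.456.

copper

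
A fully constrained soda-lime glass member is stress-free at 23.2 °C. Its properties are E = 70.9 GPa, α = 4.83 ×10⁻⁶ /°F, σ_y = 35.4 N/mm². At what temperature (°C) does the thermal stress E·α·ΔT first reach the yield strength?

80.6 °C

α = 4.83×10⁻⁶/°F × 9/5 = 8.69×10⁻⁶/K.
σ_y = 35.4 N/mm² = 35.40 MPa.
E·α·ΔT = 35.40 MPa ⇒ ΔT = 35.40 / (70.90×10³ × 8.69×10⁻⁶) = 57.43 K.
T = 23.2 + 57.43 = 80.63 °C.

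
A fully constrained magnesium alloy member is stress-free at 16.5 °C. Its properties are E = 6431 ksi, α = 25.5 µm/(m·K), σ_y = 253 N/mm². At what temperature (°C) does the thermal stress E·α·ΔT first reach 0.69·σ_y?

171 °C

E = 6431 ksi = 44.34 GPa.
σ_y = 253 N/mm² = 253.0 MPa.
E·α·ΔT = 174.6 MPa ⇒ ΔT = 174.6 / (44.34×10³ × 25.5×10⁻⁶) = 154.4 K.
T = 16.5 + 154.4 = 170.9 °C.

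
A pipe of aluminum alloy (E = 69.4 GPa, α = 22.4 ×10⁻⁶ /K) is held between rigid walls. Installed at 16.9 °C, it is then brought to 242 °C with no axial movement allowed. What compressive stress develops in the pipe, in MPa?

ΔT = 225.1 K. Constrained thermal stress σ = E·α·ΔT = 69.40×10³ MPa × 22.4×10⁻⁶ × 225.1 = 350 MPa (compressive).

350 MPa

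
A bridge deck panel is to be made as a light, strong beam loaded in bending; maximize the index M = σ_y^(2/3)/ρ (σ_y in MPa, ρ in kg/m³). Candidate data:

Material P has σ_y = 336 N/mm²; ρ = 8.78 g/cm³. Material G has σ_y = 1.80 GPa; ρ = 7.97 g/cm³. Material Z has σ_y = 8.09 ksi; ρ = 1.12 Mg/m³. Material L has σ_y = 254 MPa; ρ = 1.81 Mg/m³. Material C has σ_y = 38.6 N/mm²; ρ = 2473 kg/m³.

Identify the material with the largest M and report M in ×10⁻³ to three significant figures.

After converting to SI:
  material P: σ_y = 336.0 MPa, ρ = 8780 kg/m³
  material G: σ_y = 1800 MPa, ρ = 7970 kg/m³
  material Z: σ_y = 55.78 MPa, ρ = 1120 kg/m³
  material L: σ_y = 254.0 MPa, ρ = 1810 kg/m³
  material C: σ_y = 38.60 MPa, ρ = 2473 kg/m³
  material L: M = 22.2×10⁻³
  material G: M = 18.6×10⁻³
  material Z: M = 13.0×10⁻³
  material P: M = 5.50×10⁻³
  material C: M = 4.62×10⁻³
Material L has the largest M.

material L, M = 22.2×10⁻³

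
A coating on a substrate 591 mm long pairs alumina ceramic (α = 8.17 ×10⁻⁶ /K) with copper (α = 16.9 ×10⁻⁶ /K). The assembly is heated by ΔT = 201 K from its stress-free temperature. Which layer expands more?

copper

α(alumina ceramic) = 8.17×10⁻⁶/K vs α(copper) = 16.9×10⁻⁶/K.
Higher α expands more for the same ΔT: copper.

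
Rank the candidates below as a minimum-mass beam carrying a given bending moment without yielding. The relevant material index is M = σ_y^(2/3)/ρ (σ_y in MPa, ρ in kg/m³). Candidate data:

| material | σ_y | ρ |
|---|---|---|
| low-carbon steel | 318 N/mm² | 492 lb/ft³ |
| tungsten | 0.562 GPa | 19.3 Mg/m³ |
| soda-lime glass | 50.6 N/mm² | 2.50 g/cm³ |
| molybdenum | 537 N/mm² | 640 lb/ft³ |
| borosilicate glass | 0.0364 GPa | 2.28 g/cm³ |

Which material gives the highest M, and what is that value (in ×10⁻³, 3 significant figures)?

molybdenum, M = 6.44×10⁻³

Putting every candidate on a common basis:
  low-carbon steel: σ_y = 318.0 MPa, ρ = 7881 kg/m³
  tungsten: σ_y = 562.0 MPa, ρ = 19300 kg/m³
  soda-lime glass: σ_y = 50.60 MPa, ρ = 2500 kg/m³
  molybdenum: σ_y = 537.0 MPa, ρ = 10250 kg/m³
  borosilicate glass: σ_y = 36.40 MPa, ρ = 2280 kg/m³
  molybdenum: M = 6.44×10⁻³
  low-carbon steel: M = 5.91×10⁻³
  soda-lime glass: M = 5.47×10⁻³
  borosilicate glass: M = 4.82×10⁻³
  tungsten: M = 3.53×10⁻³
Molybdenum ranks first.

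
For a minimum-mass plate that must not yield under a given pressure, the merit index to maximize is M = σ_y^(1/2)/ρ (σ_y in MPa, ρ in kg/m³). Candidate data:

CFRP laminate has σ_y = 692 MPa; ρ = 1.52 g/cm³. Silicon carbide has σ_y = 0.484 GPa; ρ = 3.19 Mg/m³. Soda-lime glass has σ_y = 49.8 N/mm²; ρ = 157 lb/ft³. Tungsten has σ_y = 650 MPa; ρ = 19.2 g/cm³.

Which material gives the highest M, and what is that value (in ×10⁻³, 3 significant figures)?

Normalizing units and computing the index:
  CFRP laminate: σ_y = 692.0 MPa, ρ = 1520 kg/m³
  silicon carbide: σ_y = 484.0 MPa, ρ = 3190 kg/m³
  soda-lime glass: σ_y = 49.80 MPa, ρ = 2515 kg/m³
  tungsten: σ_y = 650.0 MPa, ρ = 19200 kg/m³
  CFRP laminate: M = 17.3×10⁻³
  silicon carbide: M = 6.90×10⁻³
  soda-lime glass: M = 2.81×10⁻³
  tungsten: M = 1.33×10⁻³
Highest index: CFRP laminate.

CFRP laminate, M = 17.3×10⁻³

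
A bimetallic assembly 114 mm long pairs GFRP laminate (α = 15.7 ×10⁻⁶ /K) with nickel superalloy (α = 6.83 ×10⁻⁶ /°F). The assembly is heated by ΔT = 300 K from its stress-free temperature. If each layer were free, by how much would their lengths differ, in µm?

116 µm

nickel superalloy: α = 6.83×10⁻⁶/°F × 9/5 = 12.3×10⁻⁶/K.
Δα = |15.7 − 12.3|×10⁻⁶/K = 3.41×10⁻⁶/K.
ΔL_mismatch = Δα·L·ΔT = 3.41×10⁻⁶ × 114.0 mm × 300.0 K = 116 µm.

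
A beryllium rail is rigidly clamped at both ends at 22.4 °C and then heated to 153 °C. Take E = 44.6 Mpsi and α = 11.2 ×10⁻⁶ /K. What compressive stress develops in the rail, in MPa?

450 MPa

E = 44.6 Mpsi = 307.5 GPa.
ΔT = 130.6 K. Constrained thermal stress σ = E·α·ΔT = 307.5×10³ MPa × 11.2×10⁻⁶ × 130.6 = 450 MPa (compressive).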